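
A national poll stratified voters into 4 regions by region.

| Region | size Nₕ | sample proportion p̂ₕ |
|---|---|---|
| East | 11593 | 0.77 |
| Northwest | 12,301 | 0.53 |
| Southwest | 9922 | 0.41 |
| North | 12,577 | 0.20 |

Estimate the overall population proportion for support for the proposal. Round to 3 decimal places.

0.475

N = 11593 + 12301 + 9922 + 12577 = 46393.
Overall proportion = Σ (Nₕ/N)·p̂ₕ.
Σ Nₕp̂ₕ = 8926.61 + 6519.53 + 4068.02 + 2515.4 = 22029.56.
22029.56 / 46393 = 0.47485... → 0.475.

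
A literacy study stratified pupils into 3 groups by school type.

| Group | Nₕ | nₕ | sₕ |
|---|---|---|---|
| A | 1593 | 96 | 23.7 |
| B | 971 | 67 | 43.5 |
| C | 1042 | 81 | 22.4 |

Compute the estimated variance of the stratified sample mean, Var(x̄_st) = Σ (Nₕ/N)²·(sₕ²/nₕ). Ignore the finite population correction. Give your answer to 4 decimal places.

3.7069

N = 3606. Term for each stratum: Wₕ²sₕ²/nₕ.
Var(x̄_st) = 1.1418408 + 2.0478150 + 0.5172435 = 3.7068993 → 3.7069.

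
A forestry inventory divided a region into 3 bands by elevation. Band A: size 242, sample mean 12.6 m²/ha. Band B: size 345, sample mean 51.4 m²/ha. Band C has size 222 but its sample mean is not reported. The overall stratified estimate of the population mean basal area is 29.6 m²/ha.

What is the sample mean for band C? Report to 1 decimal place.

14.3

N = 242 + 345 + 222 = 809.
Overall total = μ·N = 29.6·809 = 23946.4.
Subtract the known strata: 242·12.6 + 345·51.4 = 20782.2.
Remaining total for band C: 23946.4 − 20782.2 = 3164.2.
Divide by its size: 3164.2 / 222 = 14.253... → 14.3.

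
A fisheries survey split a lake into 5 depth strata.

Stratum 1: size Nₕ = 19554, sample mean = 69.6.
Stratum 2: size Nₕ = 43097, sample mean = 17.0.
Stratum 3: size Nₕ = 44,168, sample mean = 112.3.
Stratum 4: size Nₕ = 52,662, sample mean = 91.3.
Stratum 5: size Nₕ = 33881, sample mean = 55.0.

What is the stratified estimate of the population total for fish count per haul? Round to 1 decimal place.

13725169.4

Population total = Σ Nₕ·x̄ₕ (each stratum's size times its mean).
19554·69.6 + 43097·17.0 + 44168·112.3 + 52662·91.3 + 33881·55.0 = 1360958.4 + 732649 + 4960066.4 + 4808040.6 + 1863455 = 13725169.4.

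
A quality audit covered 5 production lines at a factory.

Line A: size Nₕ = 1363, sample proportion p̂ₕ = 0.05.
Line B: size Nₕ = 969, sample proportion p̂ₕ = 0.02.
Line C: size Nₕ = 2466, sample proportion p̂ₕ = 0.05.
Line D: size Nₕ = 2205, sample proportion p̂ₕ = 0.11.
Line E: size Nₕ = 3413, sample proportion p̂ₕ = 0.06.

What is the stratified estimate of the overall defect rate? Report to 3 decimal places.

0.063

N = 1363 + 969 + 2466 + 2205 + 3413 = 10416.
Overall proportion = Σ (Nₕ/N)·p̂ₕ.
Σ Nₕp̂ₕ = 68.15 + 19.38 + 123.3 + 242.55 + 204.78 = 658.16.
658.16 / 10416 = 0.06319... → 0.063.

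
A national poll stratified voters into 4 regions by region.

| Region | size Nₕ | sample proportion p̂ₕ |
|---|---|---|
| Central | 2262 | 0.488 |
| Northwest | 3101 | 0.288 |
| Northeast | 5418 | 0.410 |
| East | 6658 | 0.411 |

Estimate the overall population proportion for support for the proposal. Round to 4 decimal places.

N = 2262 + 3101 + 5418 + 6658 = 17439.
Overall proportion = Σ (Nₕ/N)·p̂ₕ.
Σ Nₕp̂ₕ = 1103.856 + 893.088 + 2221.38 + 2736.438 = 6954.762.
6954.762 / 17439 = 0.398805... → 0.3988.

0.3988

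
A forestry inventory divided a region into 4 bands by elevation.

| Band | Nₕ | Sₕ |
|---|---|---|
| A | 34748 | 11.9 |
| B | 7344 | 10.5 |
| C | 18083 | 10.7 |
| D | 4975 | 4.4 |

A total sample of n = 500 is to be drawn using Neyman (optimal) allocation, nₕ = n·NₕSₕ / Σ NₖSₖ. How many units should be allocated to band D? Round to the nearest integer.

16

Σ NₕSₕ = 34748·11.9 + 7344·10.5 + 18083·10.7 + 4975·4.4 = 705991.3.
Share for D: 21890/705991.3 = 0.03101.
n_D = 500 × 0.03101 = 15.503... → 16.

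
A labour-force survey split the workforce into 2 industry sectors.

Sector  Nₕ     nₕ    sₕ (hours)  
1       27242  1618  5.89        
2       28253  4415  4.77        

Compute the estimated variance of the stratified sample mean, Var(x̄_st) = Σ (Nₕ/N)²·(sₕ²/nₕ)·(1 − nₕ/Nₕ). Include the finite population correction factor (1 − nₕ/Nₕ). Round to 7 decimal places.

N = 55495; Wₕ = Nₕ/N.
sector 1: (27242/55495)²·5.89²/1618·(1 − 1618/27242) = 0.0048599329
sector 2: (28253/55495)²·4.77²/4415·(1 − 4415/28253) = 0.0011270229
Sum = 0.0059869558 → 0.0059870.

0.0059870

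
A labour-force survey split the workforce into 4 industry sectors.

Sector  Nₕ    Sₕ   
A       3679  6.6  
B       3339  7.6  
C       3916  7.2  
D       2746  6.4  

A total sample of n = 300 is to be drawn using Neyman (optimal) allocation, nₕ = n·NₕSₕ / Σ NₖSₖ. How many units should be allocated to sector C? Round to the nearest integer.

A: NₕSₕ = 3679·6.6 = 24281.4
B: NₕSₕ = 3339·7.6 = 25376.4
C: NₕSₕ = 3916·7.2 = 28195.2
D: NₕSₕ = 2746·6.4 = 17574.4
Σ NₕSₕ = 95427.4.
n_C = 300·28195.2/95427.4 = 88.639... → 89.

89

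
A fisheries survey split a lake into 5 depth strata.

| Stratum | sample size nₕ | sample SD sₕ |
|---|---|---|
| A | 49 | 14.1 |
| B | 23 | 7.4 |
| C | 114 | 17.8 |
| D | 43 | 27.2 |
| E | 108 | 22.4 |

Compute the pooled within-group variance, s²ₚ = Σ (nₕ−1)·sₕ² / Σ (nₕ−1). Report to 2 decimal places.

395.52

A: (49−1)·14.1² = 48·198.81 = 9542.88
B: (23−1)·7.4² = 22·54.76 = 1204.72
C: (114−1)·17.8² = 113·316.84 = 35802.92
D: (43−1)·27.2² = 42·739.84 = 31073.28
E: (108−1)·22.4² = 107·501.76 = 53688.32
Numerator = 131312.12; denominator = Σ(nₕ−1) = 332.
s²ₚ = 131312.12/332 = 395.5184... → 395.52.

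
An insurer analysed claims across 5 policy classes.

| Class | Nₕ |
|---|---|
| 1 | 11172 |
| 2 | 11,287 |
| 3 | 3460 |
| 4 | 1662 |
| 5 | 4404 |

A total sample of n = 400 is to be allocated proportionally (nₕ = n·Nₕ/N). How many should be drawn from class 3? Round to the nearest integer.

N = 11172 + 11287 + 3460 + 1662 + 4404 = 31985.
n_3 = 400·3460/31985 = 43.270... → 43.

43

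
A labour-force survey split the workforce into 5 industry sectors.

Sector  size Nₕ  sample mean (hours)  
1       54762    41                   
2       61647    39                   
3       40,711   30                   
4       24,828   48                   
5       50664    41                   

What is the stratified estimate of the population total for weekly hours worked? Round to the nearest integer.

9139773

1: 54762·41 = 2245242
2: 61647·39 = 2404233
3: 40711·30 = 1221330
4: 24828·48 = 1191744
5: 50664·41 = 2077224
τ̂ = Σ Nₕx̄ₕ = 9139773.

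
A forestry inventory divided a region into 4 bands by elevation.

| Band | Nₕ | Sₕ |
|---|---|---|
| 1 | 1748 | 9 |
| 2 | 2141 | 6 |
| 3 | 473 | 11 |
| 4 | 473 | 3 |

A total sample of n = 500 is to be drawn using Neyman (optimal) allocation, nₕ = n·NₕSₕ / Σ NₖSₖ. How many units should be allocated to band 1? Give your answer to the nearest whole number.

1: NₕSₕ = 1748·9 = 15732
2: NₕSₕ = 2141·6 = 12846
3: NₕSₕ = 473·11 = 5203
4: NₕSₕ = 473·3 = 1419
Σ NₕSₕ = 35200.
n_1 = 500·15732/35200 = 223.466... → 223.

223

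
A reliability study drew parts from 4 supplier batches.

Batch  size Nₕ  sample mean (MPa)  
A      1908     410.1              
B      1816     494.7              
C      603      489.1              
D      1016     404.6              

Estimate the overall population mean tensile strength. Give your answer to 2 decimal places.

x̄_st = (Σ Nₕx̄ₕ) / (Σ Nₕ) = (1908·410.1 + 1816·494.7 + 603·489.1 + 1016·404.6) / 5343
= 2386846.9 / 5343 = 446.7241... → 446.72.

446.72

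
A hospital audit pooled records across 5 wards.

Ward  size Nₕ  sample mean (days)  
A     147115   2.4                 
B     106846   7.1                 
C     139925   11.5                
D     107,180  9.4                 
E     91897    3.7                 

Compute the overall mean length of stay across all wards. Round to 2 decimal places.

6.86

N = 147115 + 106846 + 139925 + 107180 + 91897 = 592963.
Weight each subgroup mean by Nₕ/N and sum.
Σ Nₕx̄ₕ = 147115·2.4 + 106846·7.1 + 139925·11.5 + 107180·9.4 + 91897·3.7 = 353076 + 758606.6 + 1609137.5 + 1007492 + 340018.9 = 4068331.
Divide by N: 4068331 / 592963 = 6.8610... → 6.86.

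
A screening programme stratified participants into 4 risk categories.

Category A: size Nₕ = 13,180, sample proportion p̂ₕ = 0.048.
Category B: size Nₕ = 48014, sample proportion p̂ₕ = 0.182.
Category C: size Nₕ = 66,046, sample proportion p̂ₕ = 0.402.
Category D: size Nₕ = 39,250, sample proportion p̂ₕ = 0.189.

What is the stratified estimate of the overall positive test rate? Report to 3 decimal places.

N = 13180 + 48014 + 66046 + 39250 = 166490.
Overall proportion = Σ (Nₕ/N)·p̂ₕ.
Σ Nₕp̂ₕ = 632.64 + 8738.548 + 26550.492 + 7418.25 = 43339.93.
43339.93 / 166490 = 0.26032... → 0.260.

0.260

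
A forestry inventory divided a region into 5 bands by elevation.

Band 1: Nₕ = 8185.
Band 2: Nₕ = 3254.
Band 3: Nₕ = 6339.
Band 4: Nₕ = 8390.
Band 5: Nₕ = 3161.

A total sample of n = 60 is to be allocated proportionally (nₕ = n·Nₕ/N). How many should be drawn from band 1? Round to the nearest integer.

17

N = 8185 + 3254 + 6339 + 8390 + 3161 = 29329.
n_1 = 60·8185/29329 = 16.745... → 17.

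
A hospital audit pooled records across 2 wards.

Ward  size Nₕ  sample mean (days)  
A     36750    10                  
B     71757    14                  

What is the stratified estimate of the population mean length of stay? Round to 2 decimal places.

12.65

N = 108507; weights Wₕ = Nₕ/N = (0.3387, 0.6613).
x̄_st = Σ Wₕ·x̄ₕ = 0.3387·10 + 0.6613·14 ≈ 12.6452...
→ 12.65.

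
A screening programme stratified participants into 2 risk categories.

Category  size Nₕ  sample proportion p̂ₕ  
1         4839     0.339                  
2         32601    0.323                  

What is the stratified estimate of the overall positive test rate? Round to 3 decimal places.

0.325

Wₕ = Nₕ/N with N = 37440: 0.1292, 0.8708.
p̂_st = 0.1292·0.339 + 0.8708·0.323 ≈ 0.32507... → 0.325.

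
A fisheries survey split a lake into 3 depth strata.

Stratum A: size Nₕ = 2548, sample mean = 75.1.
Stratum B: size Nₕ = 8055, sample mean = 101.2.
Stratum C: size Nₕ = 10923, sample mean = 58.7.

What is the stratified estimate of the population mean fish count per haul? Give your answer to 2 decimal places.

N = 2548 + 8055 + 10923 = 21526.
The stratified mean weights each stratum mean by its population share Nₕ/N.
Σ Nₕx̄ₕ = 2548·75.1 + 8055·101.2 + 10923·58.7 = 191354.8 + 815166 + 641180.1 = 1647700.9.
Divide by N: 1647700.9 / 21526 = 76.5447... → 76.54.

76.54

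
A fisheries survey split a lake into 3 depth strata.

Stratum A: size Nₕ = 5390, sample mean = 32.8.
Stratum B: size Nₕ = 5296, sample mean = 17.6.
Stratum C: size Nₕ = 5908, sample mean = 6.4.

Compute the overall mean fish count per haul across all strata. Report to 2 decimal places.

N = 5390 + 5296 + 5908 = 16594.
The stratified mean weights each stratum mean by its population share Nₕ/N.
Σ Nₕx̄ₕ = 5390·32.8 + 5296·17.6 + 5908·6.4 = 176792 + 93209.6 + 37811.2 = 307812.8.
Divide by N: 307812.8 / 16594 = 18.5496... → 18.55.

18.55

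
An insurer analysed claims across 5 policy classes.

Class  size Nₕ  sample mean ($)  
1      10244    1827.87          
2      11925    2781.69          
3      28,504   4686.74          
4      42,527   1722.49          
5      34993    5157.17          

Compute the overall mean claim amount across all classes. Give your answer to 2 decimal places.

x̄_st = (Σ Nₕx̄ₕ) / (Σ Nₕ) = (10244·1827.87 + 11925·2781.69 + 28504·4686.74 + 42527·1722.49 + 34993·5157.17) / 128193
= 439204372.53 / 128193 = 3426.1182... → 3426.12.

3426.12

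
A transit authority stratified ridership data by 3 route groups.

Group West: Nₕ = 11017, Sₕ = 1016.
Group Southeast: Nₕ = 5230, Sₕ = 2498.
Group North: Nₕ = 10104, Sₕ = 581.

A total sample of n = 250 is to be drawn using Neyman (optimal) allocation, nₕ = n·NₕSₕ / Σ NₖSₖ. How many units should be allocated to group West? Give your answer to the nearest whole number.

93

Σ NₕSₕ = 11017·1016 + 5230·2498 + 10104·581 = 30128236.
Share for West: 11193272/30128236 = 0.37152.
n_West = 250 × 0.37152 = 92.880... → 93.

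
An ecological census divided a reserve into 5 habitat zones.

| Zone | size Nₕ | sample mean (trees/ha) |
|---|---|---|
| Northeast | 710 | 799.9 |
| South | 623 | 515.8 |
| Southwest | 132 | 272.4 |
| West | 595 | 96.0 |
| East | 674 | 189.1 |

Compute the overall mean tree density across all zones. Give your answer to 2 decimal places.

405.93

x̄_st = (Σ Nₕx̄ₕ) / (Σ Nₕ) = (710·799.9 + 623·515.8 + 132·272.4 + 595·96.0 + 674·189.1) / 2734
= 1109802.6 / 2734 = 405.9263... → 405.93.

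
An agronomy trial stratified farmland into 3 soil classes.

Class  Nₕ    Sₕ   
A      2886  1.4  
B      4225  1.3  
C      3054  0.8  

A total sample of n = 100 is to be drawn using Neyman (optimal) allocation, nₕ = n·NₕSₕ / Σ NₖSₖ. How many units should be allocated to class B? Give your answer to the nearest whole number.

46

Σ NₕSₕ = 2886·1.4 + 4225·1.3 + 3054·0.8 = 11976.1.
Share for B: 5492.5/11976.1 = 0.45862.
n_B = 100 × 0.45862 = 45.862... → 46.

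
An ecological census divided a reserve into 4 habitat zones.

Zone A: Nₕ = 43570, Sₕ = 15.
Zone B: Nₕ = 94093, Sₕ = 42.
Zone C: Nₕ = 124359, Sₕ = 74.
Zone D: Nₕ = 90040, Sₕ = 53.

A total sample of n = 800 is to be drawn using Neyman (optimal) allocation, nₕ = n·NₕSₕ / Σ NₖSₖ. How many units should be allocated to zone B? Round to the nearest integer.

170

Σ NₕSₕ = 43570·15 + 94093·42 + 124359·74 + 90040·53 = 18580142.
Share for B: 3951906/18580142 = 0.21270.
n_B = 800 × 0.21270 = 170.156... → 170.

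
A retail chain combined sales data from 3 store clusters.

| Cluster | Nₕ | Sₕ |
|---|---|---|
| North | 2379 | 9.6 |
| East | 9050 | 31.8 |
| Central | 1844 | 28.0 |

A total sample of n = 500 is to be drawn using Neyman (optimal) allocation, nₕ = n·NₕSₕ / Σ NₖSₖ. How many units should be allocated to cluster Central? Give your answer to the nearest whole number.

North: NₕSₕ = 2379·9.6 = 22838.4
East: NₕSₕ = 9050·31.8 = 287790
Central: NₕSₕ = 1844·28.0 = 51632
Σ NₕSₕ = 362260.4.
n_Central = 500·51632/362260.4 = 71.264... → 71.

71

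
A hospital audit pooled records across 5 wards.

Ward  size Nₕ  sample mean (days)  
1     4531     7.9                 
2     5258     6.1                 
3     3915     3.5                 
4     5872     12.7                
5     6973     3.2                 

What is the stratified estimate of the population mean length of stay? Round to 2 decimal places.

6.72

x̄_st = (Σ Nₕx̄ₕ) / (Σ Nₕ) = (4531·7.9 + 5258·6.1 + 3915·3.5 + 5872·12.7 + 6973·3.2) / 26549
= 178459.2 / 26549 = 6.7219... → 6.72.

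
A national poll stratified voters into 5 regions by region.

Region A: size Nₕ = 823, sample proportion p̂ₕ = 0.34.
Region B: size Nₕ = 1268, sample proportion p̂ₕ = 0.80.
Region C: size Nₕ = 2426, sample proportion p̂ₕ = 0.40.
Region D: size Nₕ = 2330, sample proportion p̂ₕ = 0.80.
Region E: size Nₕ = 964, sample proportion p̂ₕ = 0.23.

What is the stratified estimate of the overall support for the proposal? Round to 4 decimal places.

0.5570

N = 823 + 1268 + 2426 + 2330 + 964 = 7811.
Overall proportion = Σ (Nₕ/N)·p̂ₕ.
Σ Nₕp̂ₕ = 279.82 + 1014.4 + 970.4 + 1864 + 221.72 = 4350.34.
4350.34 / 7811 = 0.556950... → 0.5570.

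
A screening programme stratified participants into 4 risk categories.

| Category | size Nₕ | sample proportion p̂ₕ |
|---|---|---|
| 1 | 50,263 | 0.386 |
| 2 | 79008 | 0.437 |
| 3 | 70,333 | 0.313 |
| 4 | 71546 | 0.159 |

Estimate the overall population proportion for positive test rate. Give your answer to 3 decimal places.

0.322

Wₕ = Nₕ/N with N = 271150: 0.1854, 0.2914, 0.2594, 0.2639.
p̂_st = 0.1854·0.386 + 0.2914·0.437 + 0.2594·0.313 + 0.2639·0.159 ≈ 0.32203... → 0.322.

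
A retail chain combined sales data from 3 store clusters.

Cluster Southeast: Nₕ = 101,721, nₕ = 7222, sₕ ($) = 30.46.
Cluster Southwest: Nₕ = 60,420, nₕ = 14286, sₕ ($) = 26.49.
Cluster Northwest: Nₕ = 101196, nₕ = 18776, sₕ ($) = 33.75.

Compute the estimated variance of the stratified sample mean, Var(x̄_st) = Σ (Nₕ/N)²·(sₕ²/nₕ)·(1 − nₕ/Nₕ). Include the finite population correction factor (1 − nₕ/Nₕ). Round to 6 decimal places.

0.027079

N = 263337. Term for each stratum: Wₕ²sₕ²/nₕ·(1−nₕ/Nₕ).
Var(x̄_st) = 0.017808051 + 0.001974383 + 0.007296535 = 0.027078968 → 0.027079.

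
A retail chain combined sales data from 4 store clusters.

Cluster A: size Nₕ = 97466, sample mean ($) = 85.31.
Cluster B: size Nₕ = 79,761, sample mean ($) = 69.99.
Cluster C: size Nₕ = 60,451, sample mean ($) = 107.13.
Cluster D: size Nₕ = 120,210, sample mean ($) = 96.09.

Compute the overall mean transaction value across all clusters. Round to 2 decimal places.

N = 357888; weights Wₕ = Nₕ/N = (0.2723, 0.2229, 0.1689, 0.3359).
x̄_st = Σ Wₕ·x̄ₕ = 0.2723·85.31 + 0.2229·69.99 + 0.1689·107.13 + 0.3359·96.09 ≈ 89.2022...
→ 89.20.

89.20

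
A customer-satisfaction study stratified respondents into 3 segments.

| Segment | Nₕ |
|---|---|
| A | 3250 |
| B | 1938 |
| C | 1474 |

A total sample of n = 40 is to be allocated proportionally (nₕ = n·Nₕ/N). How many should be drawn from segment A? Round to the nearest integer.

Share of segment A = 3250/6662 = 0.48784.
Allocate 40 × 0.48784 = 19.514... → 20.

20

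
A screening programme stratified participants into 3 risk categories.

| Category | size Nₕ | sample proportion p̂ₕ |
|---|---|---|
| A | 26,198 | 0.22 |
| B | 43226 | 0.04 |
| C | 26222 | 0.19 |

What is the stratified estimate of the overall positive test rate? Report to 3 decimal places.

Wₕ = Nₕ/N with N = 95646: 0.2739, 0.4519, 0.2742.
p̂_st = 0.2739·0.22 + 0.4519·0.04 + 0.2742·0.19 ≈ 0.13043... → 0.130.

0.130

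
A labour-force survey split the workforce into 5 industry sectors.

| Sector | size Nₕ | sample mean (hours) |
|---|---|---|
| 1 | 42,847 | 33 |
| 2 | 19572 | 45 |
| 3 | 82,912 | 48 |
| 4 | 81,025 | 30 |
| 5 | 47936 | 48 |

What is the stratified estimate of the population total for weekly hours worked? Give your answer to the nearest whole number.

1: 42847·33 = 1413951
2: 19572·45 = 880740
3: 82912·48 = 3979776
4: 81025·30 = 2430750
5: 47936·48 = 2300928
τ̂ = Σ Nₕx̄ₕ = 11006145.

11006145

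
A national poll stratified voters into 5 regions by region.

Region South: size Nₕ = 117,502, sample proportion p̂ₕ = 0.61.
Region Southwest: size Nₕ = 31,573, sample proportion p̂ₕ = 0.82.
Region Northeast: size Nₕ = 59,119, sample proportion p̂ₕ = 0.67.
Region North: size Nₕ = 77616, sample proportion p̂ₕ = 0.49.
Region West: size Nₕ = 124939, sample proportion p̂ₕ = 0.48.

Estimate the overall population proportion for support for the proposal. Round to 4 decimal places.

0.5726

Wₕ = Nₕ/N with N = 410749: 0.2861, 0.0769, 0.1439, 0.1890, 0.3042.
p̂_st = 0.2861·0.61 + 0.0769·0.82 + 0.1439·0.67 + 0.1890·0.49 + 0.3042·0.48 ≈ 0.572560... → 0.5726.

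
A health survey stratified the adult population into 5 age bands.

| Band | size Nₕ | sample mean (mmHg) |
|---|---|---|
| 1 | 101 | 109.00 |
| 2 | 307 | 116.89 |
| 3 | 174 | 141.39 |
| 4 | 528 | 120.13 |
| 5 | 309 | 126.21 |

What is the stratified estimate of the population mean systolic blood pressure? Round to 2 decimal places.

122.57

N = 101 + 307 + 174 + 528 + 309 = 1419.
The stratified mean weights each stratum mean by its population share Nₕ/N.
Σ Nₕx̄ₕ = 101·109.00 + 307·116.89 + 174·141.39 + 528·120.13 + 309·126.21 = 11009 + 35885.23 + 24601.86 + 63428.64 + 38998.89 = 173923.62.
Divide by N: 173923.62 / 1419 = 122.5677... → 122.57.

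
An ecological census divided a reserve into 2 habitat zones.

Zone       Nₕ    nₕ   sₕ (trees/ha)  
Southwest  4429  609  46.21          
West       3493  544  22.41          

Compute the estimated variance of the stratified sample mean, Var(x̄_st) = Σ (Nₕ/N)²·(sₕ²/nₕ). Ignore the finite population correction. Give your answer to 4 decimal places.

N = 7922; Wₕ = Nₕ/N.
zone Southwest: (4429/7922)²·46.21²/609 = 1.0959641
zone West: (3493/7922)²·22.41²/544 = 0.1794784
Sum = 1.2754426 → 1.2754.

1.2754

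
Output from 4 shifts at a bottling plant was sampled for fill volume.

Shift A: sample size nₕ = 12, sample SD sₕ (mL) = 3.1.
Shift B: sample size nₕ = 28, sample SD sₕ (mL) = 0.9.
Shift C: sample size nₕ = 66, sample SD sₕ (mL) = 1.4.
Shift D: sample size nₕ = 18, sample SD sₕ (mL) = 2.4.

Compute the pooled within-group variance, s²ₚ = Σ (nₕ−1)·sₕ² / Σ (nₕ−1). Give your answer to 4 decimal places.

A: (12−1)·3.1² = 11·9.61 = 105.71
B: (28−1)·0.9² = 27·0.81 = 21.87
C: (66−1)·1.4² = 65·1.96 = 127.4
D: (18−1)·2.4² = 17·5.76 = 97.92
Numerator = 352.9; denominator = Σ(nₕ−1) = 120.
s²ₚ = 352.9/120 = 2.940833... → 2.9408.

2.9408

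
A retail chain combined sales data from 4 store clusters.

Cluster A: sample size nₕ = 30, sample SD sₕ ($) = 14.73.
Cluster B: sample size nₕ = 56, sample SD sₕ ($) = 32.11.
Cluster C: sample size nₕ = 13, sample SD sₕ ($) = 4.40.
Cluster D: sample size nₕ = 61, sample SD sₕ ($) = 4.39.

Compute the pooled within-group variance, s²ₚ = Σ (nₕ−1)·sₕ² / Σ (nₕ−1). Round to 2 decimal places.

Degrees of freedom: 29 + 55 + 12 + 60 = 156.
Σ(nₕ−1)sₕ² = 29·216.9729 + 55·1031.0521 + 12·19.36 + 60·19.2721 = 64388.7256.
s²ₚ = 64388.7256 / 156 = 412.7482... → 412.75.

412.75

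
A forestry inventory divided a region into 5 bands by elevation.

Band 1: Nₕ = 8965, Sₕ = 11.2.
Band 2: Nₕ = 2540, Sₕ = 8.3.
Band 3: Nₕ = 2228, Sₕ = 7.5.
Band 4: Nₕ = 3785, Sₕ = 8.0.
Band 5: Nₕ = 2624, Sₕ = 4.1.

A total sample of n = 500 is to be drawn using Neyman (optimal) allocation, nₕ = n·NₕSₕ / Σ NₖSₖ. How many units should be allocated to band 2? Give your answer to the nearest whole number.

1: NₕSₕ = 8965·11.2 = 100408
2: NₕSₕ = 2540·8.3 = 21082
3: NₕSₕ = 2228·7.5 = 16710
4: NₕSₕ = 3785·8.0 = 30280
5: NₕSₕ = 2624·4.1 = 10758.4
Σ NₕSₕ = 179238.4.
n_2 = 500·21082/179238.4 = 58.810... → 59.

59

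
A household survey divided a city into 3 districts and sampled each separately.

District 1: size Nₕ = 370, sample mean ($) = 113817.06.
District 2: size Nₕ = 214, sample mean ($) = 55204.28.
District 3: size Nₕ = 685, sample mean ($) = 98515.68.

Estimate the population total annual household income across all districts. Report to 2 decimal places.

121409268.92

1: 370·113817.06 = 42112312.2
2: 214·55204.28 = 11813715.92
3: 685·98515.68 = 67483240.8
τ̂ = Σ Nₕx̄ₕ = 121409268.92.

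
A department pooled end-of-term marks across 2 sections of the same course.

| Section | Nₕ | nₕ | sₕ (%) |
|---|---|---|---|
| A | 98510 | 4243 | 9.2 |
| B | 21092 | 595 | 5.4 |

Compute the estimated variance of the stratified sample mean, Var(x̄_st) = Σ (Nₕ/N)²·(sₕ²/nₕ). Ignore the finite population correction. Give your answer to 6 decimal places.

N = 119602; Wₕ = Nₕ/N.
section A: (98510/119602)²·9.2²/4243 = 0.013532760
section B: (21092/119602)²·5.4²/595 = 0.001524155
Sum = 0.015056915 → 0.015057.

0.015057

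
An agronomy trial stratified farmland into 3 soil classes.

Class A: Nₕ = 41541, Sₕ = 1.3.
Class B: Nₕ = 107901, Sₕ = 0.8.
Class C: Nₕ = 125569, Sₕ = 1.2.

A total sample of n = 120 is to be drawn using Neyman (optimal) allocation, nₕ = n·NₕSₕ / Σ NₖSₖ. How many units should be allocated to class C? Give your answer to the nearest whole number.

62

A: NₕSₕ = 41541·1.3 = 54003.3
B: NₕSₕ = 107901·0.8 = 86320.8
C: NₕSₕ = 125569·1.2 = 150682.8
Σ NₕSₕ = 291006.9.
n_C = 120·150682.8/291006.9 = 62.136... → 62.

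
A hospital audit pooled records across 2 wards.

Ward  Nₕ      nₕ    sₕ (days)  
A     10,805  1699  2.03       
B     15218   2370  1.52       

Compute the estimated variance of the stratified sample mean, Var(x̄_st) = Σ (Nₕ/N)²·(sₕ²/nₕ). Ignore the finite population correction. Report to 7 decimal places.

N = 26023. Term for each stratum: Wₕ²sₕ²/nₕ.
Var(x̄_st) = 0.0004181514 + 0.0003333798 = 0.0007515312 → 0.0007515.

0.0007515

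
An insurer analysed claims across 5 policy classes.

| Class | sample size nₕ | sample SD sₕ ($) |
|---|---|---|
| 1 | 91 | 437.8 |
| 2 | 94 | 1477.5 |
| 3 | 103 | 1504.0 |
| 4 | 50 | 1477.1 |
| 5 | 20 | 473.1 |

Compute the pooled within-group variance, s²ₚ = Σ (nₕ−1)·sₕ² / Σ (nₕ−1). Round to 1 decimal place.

1592514.0

Degrees of freedom: 90 + 93 + 102 + 49 + 19 = 353.
Σ(nₕ−1)sₕ² = 90·191668.84 + 93·2183006.25 + 102·2262016 + 49·2181824.41 + 19·223823.61 = 562157453.53.
s²ₚ = 562157453.53 / 353 = 1592514.033... → 1592514.0.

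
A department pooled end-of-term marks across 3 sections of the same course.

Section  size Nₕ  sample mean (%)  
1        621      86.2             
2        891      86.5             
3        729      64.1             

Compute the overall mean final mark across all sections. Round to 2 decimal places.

N = 621 + 891 + 729 = 2241.
Overall mean = Σ (Nₕ/N)·x̄ₕ — weight by population share, not a simple average.
Σ Nₕx̄ₕ = 621·86.2 + 891·86.5 + 729·64.1 = 53530.2 + 77071.5 + 46728.9 = 177330.6.
Divide by N: 177330.6 / 2241 = 79.1301... → 79.13.

79.13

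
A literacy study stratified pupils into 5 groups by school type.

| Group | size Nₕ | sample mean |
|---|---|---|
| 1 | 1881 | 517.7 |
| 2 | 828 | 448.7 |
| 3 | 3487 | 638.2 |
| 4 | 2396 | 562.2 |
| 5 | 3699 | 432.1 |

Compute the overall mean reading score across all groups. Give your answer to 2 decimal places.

N = 12291; weights Wₕ = Nₕ/N = (0.1530, 0.0674, 0.2837, 0.1949, 0.3010).
x̄_st = Σ Wₕ·x̄ₕ = 0.1530·517.7 + 0.0674·448.7 + 0.2837·638.2 + 0.1949·562.2 + 0.3010·432.1 ≈ 530.1513...
→ 530.15.

530.15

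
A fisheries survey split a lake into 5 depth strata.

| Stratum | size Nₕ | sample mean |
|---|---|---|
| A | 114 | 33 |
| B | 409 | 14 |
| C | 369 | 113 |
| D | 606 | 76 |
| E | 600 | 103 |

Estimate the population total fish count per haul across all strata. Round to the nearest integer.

159041

Population total = Σ Nₕ·x̄ₕ (each stratum's size times its mean).
114·33 + 409·14 + 369·113 + 606·76 + 600·103 = 3762 + 5726 + 41697 + 46056 + 61800 = 159041.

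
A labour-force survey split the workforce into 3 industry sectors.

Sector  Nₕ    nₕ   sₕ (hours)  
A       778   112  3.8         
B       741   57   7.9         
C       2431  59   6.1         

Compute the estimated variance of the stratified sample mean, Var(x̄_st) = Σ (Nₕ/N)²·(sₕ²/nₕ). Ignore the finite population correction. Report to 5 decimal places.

N = 3950; Wₕ = Nₕ/N.
sector A: (778/3950)²·3.8²/112 = 0.00500166
sector B: (741/3950)²·7.9²/57 = 0.03853200
sector C: (2431/3950)²·6.1²/59 = 0.23888198
Sum = 0.28241564 → 0.28242.

0.28242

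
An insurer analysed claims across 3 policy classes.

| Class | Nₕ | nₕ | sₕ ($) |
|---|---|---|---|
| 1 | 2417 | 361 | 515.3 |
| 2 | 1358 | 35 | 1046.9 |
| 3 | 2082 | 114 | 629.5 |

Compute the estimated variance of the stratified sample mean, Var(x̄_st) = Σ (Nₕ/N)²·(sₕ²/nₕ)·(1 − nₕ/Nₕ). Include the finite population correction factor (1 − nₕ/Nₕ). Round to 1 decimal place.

N = 5857. Term for each stratum: Wₕ²sₕ²/nₕ·(1−nₕ/Nₕ).
Var(x̄_st) = 106.5522 + 1640.0290 + 415.1853 = 2161.7665 → 2161.8.

2161.8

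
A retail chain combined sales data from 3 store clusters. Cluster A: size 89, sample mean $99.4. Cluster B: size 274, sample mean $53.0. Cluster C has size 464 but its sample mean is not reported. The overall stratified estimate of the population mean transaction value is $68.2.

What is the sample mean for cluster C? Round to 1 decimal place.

Σ Nₕx̄ₕ = N·μ, so 464·x̄_C = 827·68.2 − (89·99.4 + 274·53.0).
= 56401.4 − 23368.6 = 33032.8.
x̄_C = 33032.8 / 464 = 71.191... → 71.2.

71.2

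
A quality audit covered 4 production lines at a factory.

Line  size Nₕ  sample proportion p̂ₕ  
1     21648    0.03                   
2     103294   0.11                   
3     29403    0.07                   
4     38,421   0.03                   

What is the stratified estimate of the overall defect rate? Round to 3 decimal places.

N = 21648 + 103294 + 29403 + 38421 = 192766.
Overall proportion = Σ (Nₕ/N)·p̂ₕ.
Σ Nₕp̂ₕ = 649.44 + 11362.34 + 2058.21 + 1152.63 = 15222.62.
15222.62 / 192766 = 0.07897... → 0.079.

0.079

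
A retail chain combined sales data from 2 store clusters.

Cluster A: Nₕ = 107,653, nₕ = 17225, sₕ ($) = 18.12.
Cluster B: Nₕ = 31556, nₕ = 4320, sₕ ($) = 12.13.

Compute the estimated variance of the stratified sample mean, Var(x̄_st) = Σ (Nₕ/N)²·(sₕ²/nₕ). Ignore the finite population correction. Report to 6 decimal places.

0.013149

N = 139209. Term for each stratum: Wₕ²sₕ²/nₕ.
Var(x̄_st) = 0.011399211 + 0.001750117 = 0.013149328 → 0.013149.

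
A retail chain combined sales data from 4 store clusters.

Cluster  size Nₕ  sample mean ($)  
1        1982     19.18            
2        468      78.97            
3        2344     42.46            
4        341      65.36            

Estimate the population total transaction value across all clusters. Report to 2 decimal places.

196786.72

1: 1982·19.18 = 38014.76
2: 468·78.97 = 36957.96
3: 2344·42.46 = 99526.24
4: 341·65.36 = 22287.76
τ̂ = Σ Nₕx̄ₕ = 196786.72.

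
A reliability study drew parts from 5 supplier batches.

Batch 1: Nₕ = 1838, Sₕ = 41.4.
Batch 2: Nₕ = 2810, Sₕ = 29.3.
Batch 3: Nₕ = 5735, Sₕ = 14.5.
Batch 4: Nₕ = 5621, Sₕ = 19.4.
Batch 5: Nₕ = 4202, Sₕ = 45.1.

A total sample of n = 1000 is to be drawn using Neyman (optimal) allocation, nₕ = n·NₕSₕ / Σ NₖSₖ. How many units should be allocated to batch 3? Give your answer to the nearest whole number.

1: NₕSₕ = 1838·41.4 = 76093.2
2: NₕSₕ = 2810·29.3 = 82333
3: NₕSₕ = 5735·14.5 = 83157.5
4: NₕSₕ = 5621·19.4 = 109047.4
5: NₕSₕ = 4202·45.1 = 189510.2
Σ NₕSₕ = 540141.3.
n_3 = 1000·83157.5/540141.3 = 153.955... → 154.

154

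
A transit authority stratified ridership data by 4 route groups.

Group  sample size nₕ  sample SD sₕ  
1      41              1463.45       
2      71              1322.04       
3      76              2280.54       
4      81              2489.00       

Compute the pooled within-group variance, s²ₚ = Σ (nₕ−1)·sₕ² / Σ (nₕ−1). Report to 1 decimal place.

1: (41−1)·1463.45² = 40·2141685.9025 = 85667436.1
2: (71−1)·1322.04² = 70·1747789.7616 = 122345283.312
3: (76−1)·2280.54² = 75·5200862.6916 = 390064701.87
4: (81−1)·2489.00² = 80·6195121 = 495609680
Numerator = 1093687101.282; denominator = Σ(nₕ−1) = 265.
s²ₚ = 1093687101.282/265 = 4127121.137... → 4127121.1.

4127121.1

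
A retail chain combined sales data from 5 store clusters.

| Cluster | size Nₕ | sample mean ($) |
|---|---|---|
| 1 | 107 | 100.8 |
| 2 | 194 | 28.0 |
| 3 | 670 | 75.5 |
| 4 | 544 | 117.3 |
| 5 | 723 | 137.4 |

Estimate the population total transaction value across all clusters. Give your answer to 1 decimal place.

229954.0

1: 107·100.8 = 10785.6
2: 194·28.0 = 5432
3: 670·75.5 = 50585
4: 544·117.3 = 63811.2
5: 723·137.4 = 99340.2
τ̂ = Σ Nₕx̄ₕ = 229954.0.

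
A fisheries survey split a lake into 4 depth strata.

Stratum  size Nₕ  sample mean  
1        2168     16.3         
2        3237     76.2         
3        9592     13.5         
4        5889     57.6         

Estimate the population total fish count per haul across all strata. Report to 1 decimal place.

1: 2168·16.3 = 35338.4
2: 3237·76.2 = 246659.4
3: 9592·13.5 = 129492
4: 5889·57.6 = 339206.4
τ̂ = Σ Nₕx̄ₕ = 750696.2.

750696.2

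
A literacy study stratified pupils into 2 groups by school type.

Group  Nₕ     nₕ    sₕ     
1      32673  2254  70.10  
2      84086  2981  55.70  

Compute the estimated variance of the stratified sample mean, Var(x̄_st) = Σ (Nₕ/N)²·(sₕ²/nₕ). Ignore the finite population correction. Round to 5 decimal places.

0.71050

N = 116759. Term for each stratum: Wₕ²sₕ²/nₕ.
Var(x̄_st) = 0.17071804 + 0.53977786 = 0.71049590 → 0.71050.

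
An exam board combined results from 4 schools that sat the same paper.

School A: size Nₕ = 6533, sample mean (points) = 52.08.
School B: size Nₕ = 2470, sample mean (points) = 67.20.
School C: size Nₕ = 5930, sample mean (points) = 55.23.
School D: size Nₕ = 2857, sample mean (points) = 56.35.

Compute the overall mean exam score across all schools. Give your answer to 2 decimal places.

x̄_st = (Σ Nₕx̄ₕ) / (Σ Nₕ) = (6533·52.08 + 2470·67.20 + 5930·55.23 + 2857·56.35) / 17790
= 994728.49 / 17790 = 55.9150... → 55.92.

55.92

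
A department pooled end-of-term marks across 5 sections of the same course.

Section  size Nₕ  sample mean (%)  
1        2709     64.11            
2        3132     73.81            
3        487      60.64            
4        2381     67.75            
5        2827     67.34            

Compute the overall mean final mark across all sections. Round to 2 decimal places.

N = 11536; weights Wₕ = Nₕ/N = (0.2348, 0.2715, 0.0422, 0.2064, 0.2451).
x̄_st = Σ Wₕ·x̄ₕ = 0.2348·64.11 + 0.2715·73.81 + 0.0422·60.64 + 0.2064·67.75 + 0.2451·67.34 ≈ 68.1399...
→ 68.14.

68.14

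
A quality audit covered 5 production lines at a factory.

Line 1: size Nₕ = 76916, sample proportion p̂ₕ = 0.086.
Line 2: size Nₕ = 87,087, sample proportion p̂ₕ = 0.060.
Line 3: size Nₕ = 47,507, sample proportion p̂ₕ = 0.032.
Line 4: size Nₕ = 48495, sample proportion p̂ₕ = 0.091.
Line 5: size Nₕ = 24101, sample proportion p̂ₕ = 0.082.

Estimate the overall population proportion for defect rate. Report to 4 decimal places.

Wₕ = Nₕ/N with N = 284106: 0.2707, 0.3065, 0.1672, 0.1707, 0.0848.
p̂_st = 0.2707·0.086 + 0.3065·0.060 + 0.1672·0.032 + 0.1707·0.091 + 0.0848·0.082 ≈ 0.069515... → 0.0695.

0.0695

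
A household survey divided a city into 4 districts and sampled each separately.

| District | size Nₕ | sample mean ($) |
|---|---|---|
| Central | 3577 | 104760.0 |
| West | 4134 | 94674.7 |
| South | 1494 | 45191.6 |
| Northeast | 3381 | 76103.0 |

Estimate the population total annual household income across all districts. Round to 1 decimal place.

Population total = Σ Nₕ·x̄ₕ (each stratum's size times its mean).
3577·104760.0 + 4134·94674.7 + 1494·45191.6 + 3381·76103.0 = 374726520 + 391385209.8 + 67516250.4 + 257304243 = 1090932223.2.

1090932223.2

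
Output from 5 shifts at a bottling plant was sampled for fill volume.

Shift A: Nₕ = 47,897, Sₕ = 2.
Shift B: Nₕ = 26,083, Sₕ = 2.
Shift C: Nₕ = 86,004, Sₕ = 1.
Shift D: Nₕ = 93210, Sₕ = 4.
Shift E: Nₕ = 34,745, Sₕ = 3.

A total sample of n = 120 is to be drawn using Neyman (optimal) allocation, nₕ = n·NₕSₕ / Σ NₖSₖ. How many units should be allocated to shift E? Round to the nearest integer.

18

Σ NₕSₕ = 47897·2 + 26083·2 + 86004·1 + 93210·4 + 34745·3 = 711039.
Share for E: 104235/711039 = 0.14660.
n_E = 120 × 0.14660 = 17.591... → 18.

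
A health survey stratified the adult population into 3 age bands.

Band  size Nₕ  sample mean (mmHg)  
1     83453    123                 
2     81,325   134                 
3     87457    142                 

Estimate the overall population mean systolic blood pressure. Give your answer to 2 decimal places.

x̄_st = (Σ Nₕx̄ₕ) / (Σ Nₕ) = (83453·123 + 81325·134 + 87457·142) / 252235
= 33581163 / 252235 = 133.1344... → 133.13.

133.13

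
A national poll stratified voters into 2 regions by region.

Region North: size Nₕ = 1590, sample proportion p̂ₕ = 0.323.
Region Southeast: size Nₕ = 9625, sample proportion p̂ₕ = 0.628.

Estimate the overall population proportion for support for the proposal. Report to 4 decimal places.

0.5848

N = 1590 + 9625 = 11215.
Overall proportion = Σ (Nₕ/N)·p̂ₕ.
Σ Nₕp̂ₕ = 513.57 + 6044.5 = 6558.07.
6558.07 / 11215 = 0.584759... → 0.5848.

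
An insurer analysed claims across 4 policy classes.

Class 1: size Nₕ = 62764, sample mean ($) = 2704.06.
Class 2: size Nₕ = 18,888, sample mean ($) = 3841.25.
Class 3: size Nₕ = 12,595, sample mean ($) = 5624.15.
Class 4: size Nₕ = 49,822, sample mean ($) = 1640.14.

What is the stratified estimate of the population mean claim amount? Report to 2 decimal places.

x̄_st = (Σ Nₕx̄ₕ) / (Σ Nₕ) = (62764·2704.06 + 18888·3841.25 + 12595·5624.15 + 49822·1640.14) / 144069
= 394822376.17 / 144069 = 2740.5089... → 2740.51.

2740.51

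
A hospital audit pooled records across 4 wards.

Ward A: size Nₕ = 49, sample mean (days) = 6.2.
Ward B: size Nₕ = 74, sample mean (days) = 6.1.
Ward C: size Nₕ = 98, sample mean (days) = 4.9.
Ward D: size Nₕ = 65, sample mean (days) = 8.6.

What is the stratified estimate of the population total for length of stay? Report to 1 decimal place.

Population total = Σ Nₕ·x̄ₕ (each stratum's size times its mean).
49·6.2 + 74·6.1 + 98·4.9 + 65·8.6 = 303.8 + 451.4 + 480.2 + 559 = 1794.4.

1794.4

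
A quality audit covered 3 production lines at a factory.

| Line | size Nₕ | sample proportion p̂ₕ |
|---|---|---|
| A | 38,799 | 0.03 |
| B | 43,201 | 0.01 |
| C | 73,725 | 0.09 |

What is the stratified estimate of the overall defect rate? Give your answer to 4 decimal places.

Wₕ = Nₕ/N with N = 155725: 0.2492, 0.2774, 0.4734.
p̂_st = 0.2492·0.03 + 0.2774·0.01 + 0.4734·0.09 ≈ 0.052857... → 0.0529.

0.0529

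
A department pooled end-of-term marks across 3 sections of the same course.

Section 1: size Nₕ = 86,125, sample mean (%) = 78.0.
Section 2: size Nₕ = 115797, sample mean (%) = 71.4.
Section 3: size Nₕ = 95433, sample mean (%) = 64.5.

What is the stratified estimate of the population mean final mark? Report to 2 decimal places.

N = 297355; weights Wₕ = Nₕ/N = (0.2896, 0.3894, 0.3209).
x̄_st = Σ Wₕ·x̄ₕ = 0.2896·78.0 + 0.3894·71.4 + 0.3209·64.5 ≈ 71.0971...
→ 71.10.

71.10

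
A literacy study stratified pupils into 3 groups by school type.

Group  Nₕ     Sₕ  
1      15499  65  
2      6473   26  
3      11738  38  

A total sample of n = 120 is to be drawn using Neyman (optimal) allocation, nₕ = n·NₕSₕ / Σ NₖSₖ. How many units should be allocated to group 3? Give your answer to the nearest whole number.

1: NₕSₕ = 15499·65 = 1007435
2: NₕSₕ = 6473·26 = 168298
3: NₕSₕ = 11738·38 = 446044
Σ NₕSₕ = 1621777.
n_3 = 120·446044/1621777 = 33.004... → 33.

33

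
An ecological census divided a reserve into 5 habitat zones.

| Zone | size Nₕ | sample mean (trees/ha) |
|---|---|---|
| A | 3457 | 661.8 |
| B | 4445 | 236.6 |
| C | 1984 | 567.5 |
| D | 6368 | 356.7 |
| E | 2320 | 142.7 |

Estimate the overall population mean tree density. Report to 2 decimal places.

N = 3457 + 4445 + 1984 + 6368 + 2320 = 18574.
Overall mean = Σ (Nₕ/N)·x̄ₕ — weight by population share, not a simple average.
Σ Nₕx̄ₕ = 3457·661.8 + 4445·236.6 + 1984·567.5 + 6368·356.7 + 2320·142.7 = 2287842.6 + 1051687 + 1125920 + 2271465.6 + 331064 = 7067979.2.
Divide by N: 7067979.2 / 18574 = 380.5308... → 380.53.

380.53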